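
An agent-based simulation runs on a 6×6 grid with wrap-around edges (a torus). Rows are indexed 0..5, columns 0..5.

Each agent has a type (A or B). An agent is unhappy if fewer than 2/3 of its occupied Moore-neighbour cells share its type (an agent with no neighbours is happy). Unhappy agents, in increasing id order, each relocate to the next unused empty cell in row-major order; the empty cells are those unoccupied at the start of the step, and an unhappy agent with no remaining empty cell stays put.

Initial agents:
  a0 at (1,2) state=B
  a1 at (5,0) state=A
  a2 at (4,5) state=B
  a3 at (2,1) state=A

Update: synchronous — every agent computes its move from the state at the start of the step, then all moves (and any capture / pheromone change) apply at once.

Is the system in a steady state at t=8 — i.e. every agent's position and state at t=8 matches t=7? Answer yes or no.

no

t=1: a0@(0,0):B a1@(0,1):A a2@(0,2):B a3@(0,3):A
t=2: a0@(0,4):B a1@(0,5):A a2@(1,0):B a3@(1,1):A
t=3: a0@(0,0):B a1@(0,1):A a2@(0,2):B a3@(0,3):A
t=4: a0@(0,4):B a1@(0,5):A a2@(1,0):B a3@(1,1):A
t=5: a0@(0,0):B a1@(0,1):A a2@(0,2):B a3@(0,3):A
t=6: a0@(0,4):B a1@(0,5):A a2@(1,0):B a3@(1,1):A
t=7: a0@(0,0):B a1@(0,1):A a2@(0,2):B a3@(0,3):A
t=8: a0@(0,4):B a1@(0,5):A a2@(1,0):B a3@(1,1):A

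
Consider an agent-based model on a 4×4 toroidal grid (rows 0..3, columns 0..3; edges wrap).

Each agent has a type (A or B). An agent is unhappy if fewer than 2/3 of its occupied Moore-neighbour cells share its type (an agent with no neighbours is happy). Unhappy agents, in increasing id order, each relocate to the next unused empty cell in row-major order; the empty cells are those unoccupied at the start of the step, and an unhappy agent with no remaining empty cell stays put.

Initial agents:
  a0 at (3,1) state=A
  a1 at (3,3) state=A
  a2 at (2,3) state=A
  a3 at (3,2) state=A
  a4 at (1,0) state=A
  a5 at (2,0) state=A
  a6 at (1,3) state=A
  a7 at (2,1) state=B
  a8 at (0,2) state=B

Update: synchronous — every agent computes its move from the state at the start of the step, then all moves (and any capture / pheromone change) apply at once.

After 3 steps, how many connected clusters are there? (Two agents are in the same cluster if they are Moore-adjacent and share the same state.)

t=1: a0@(0,0):A a1@(3,3):A a2@(2,3):A a3@(0,1):A a4@(1,0):A a5@(2,0):A a6@(1,3):A a7@(0,3):B a8@(1,1):B
t=2: a0@(0,0):A a1@(3,3):A a2@(2,3):A a3@(0,1):A a4@(1,0):A a5@(2,0):A a6@(1,3):A a7@(0,2):B a8@(1,2):B
t=3: a0@(0,0):A a1@(3,3):A a2@(2,3):A a3@(0,3):A a4@(1,0):A a5@(2,0):A a6@(1,3):A a7@(1,1):B a8@(2,1):B

2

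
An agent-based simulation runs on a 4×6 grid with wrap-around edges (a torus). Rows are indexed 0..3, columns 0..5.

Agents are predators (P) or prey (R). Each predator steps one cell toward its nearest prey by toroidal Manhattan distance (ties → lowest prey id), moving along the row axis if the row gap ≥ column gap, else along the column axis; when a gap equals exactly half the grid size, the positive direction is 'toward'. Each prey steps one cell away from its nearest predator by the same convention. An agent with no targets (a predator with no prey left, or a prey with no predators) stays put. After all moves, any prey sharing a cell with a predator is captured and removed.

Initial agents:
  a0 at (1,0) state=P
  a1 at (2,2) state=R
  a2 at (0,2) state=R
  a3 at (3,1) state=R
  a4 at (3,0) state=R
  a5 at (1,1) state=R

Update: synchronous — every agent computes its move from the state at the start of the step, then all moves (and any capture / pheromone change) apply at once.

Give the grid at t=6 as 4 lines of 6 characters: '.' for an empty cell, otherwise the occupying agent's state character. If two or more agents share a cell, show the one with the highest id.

t=1: a0@(1,1):P a1@(2,3):R a2@(0,3):R a3@(2,1):R a4@(2,0):R a5@(1,2):R
t=2: a0@(2,1):P a1@(2,4):R a2@(0,4):R a3@(3,1):R a4@(3,0):R a5@(1,3):R
t=3: a0@(3,1):P a1@(2,3):R a2@(0,3):R a3@(0,1):R a4@(0,0):R a5@(1,4):R
t=4: a0@(0,1):P a1@(2,4):R a2@(0,4):R a3@(1,1):R a4@(1,0):R a5@(1,3):R
t=5: a0@(1,1):P a1@(2,3):R a2@(0,3):R a3@(2,1):R a4@(2,0):R a5@(1,4):R
t=6: a0@(2,1):P a1@(2,4):R a2@(0,4):R a3@(3,1):R a4@(3,0):R a5@(1,3):R

....R.
...R..
.P..R.
RR....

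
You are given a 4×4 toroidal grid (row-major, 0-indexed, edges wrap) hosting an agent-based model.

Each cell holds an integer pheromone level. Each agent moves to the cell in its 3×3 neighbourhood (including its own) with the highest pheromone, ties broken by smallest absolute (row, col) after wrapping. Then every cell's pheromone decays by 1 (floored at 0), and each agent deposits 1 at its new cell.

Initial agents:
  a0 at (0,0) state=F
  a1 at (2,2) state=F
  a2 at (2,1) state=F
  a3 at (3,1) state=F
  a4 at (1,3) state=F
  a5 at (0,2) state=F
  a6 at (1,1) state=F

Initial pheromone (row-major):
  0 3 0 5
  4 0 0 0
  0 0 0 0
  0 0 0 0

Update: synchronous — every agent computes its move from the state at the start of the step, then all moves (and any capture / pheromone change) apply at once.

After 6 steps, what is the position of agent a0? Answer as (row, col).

(0, 3)

t=1: a0@(0,3) a1@(1,1) a2@(1,0) a3@(0,1) a4@(0,3) a5@(0,3) a6@(1,0) | pheromone: 0 3 0 7 / 5 1 0 0 / 0 0 0 0 / 0 0 0 0
t=2: a0@(0,3) a1@(1,0) a2@(0,3) a3@(1,0) a4@(0,3) a5@(0,3) a6@(0,3) | pheromone: 0 2 0 11 / 6 0 0 0 / 0 0 0 0 / 0 0 0 0
t=3: a0@(0,3) a1@(0,3) a2@(0,3) a3@(0,3) a4@(0,3) a5@(0,3) a6@(0,3) | pheromone: 0 1 0 17 / 5 0 0 0 / 0 0 0 0 / 0 0 0 0
t=4: a0@(0,3) a1@(0,3) a2@(0,3) a3@(0,3) a4@(0,3) a5@(0,3) a6@(0,3) | pheromone: 0 0 0 23 / 4 0 0 0 / 0 0 0 0 / 0 0 0 0
t=5: a0@(0,3) a1@(0,3) a2@(0,3) a3@(0,3) a4@(0,3) a5@(0,3) a6@(0,3) | pheromone: 0 0 0 29 / 3 0 0 0 / 0 0 0 0 / 0 0 0 0
t=6: a0@(0,3) a1@(0,3) a2@(0,3) a3@(0,3) a4@(0,3) a5@(0,3) a6@(0,3) | pheromone: 0 0 0 35 / 2 0 0 0 / 0 0 0 0 / 0 0 0 0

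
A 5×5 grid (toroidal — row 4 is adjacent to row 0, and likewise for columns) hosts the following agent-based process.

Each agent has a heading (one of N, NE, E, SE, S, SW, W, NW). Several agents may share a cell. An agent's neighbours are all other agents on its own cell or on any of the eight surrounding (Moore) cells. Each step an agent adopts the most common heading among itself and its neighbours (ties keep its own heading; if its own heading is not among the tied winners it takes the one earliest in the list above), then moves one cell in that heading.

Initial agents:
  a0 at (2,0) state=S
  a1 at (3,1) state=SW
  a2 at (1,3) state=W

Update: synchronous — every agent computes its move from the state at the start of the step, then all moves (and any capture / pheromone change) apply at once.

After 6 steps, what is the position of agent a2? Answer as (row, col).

(1, 2)

t=1: a0@(3,0):S a1@(4,0):SW a2@(1,2):W
t=2: a0@(4,0):S a1@(0,4):SW a2@(1,1):W
t=3: a0@(0,0):S a1@(1,3):SW a2@(1,0):W
t=4: a0@(1,0):S a1@(2,2):SW a2@(1,4):W
t=5: a0@(2,0):S a1@(3,1):SW a2@(1,3):W
t=6: a0@(3,0):S a1@(4,0):SW a2@(1,2):W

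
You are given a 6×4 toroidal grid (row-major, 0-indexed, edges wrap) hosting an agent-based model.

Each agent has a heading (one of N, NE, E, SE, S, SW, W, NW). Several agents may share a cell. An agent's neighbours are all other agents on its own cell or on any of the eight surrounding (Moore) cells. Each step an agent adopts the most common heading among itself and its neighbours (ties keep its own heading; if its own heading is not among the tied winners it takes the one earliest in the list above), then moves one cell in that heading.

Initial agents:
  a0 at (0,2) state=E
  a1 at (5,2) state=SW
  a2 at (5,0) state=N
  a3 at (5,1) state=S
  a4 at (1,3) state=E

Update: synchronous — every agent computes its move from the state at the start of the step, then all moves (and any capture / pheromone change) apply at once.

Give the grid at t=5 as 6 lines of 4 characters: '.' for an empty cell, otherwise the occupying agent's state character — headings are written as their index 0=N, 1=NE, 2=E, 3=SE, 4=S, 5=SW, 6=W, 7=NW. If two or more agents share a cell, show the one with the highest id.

t=1: a0@(0,3):E a1@(0,1):SW a2@(4,0):N a3@(0,1):S a4@(1,0):E
t=2: a0@(0,0):E a1@(1,0):SW a2@(3,0):N a3@(1,1):S a4@(1,1):E
t=3: a0@(0,1):E a1@(1,1):E a2@(2,0):N a3@(1,2):E a4@(1,2):E
t=4: a0@(0,2):E a1@(1,2):E a2@(1,0):N a3@(1,3):E a4@(1,3):E
t=5: a0@(0,3):E a1@(1,3):E a2@(1,1):E a3@(1,0):E a4@(1,0):E

...2
22.2
....
....
....
....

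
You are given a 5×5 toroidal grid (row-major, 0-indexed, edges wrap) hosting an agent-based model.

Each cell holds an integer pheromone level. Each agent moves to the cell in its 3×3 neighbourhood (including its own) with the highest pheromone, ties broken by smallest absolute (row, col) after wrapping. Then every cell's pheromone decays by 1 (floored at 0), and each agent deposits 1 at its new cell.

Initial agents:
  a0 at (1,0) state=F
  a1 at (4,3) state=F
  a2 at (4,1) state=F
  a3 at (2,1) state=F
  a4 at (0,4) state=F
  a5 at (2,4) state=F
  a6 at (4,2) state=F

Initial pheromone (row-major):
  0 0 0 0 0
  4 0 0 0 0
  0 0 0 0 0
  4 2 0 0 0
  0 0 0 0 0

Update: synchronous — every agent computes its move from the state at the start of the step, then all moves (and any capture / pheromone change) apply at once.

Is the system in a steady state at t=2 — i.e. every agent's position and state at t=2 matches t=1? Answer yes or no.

no

t=1: a0@(1,0) a1@(0,2) a2@(3,0) a3@(1,0) a4@(1,0) a5@(1,0) a6@(3,1) | pheromone: 0 0 1 0 0 / 7 0 0 0 0 / 0 0 0 0 0 / 4 2 0 0 0 / 0 0 0 0 0
t=2: a0@(1,0) a1@(0,2) a2@(3,0) a3@(1,0) a4@(1,0) a5@(1,0) a6@(3,0) | pheromone: 0 0 1 0 0 / 10 0 0 0 0 / 0 0 0 0 0 / 5 1 0 0 0 / 0 0 0 0 0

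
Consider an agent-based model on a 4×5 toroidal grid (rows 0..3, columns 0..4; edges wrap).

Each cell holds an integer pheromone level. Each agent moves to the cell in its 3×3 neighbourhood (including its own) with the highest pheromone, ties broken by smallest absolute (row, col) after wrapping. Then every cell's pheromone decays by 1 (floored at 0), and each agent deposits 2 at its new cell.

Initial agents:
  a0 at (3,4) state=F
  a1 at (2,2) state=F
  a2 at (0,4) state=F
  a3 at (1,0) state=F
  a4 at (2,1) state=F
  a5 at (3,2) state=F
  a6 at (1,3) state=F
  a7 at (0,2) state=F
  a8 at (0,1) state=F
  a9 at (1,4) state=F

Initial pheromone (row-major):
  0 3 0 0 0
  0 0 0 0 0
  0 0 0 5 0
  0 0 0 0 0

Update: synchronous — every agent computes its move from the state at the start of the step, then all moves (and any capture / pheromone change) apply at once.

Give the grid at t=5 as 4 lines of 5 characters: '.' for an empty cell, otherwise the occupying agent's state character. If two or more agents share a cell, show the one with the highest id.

.F...
.....
...F.
.....

t=1: a0@(2,3) a1@(2,3) a2@(0,0) a3@(0,1) a4@(1,0) a5@(2,3) a6@(2,3) a7@(0,1) a8@(0,1) a9@(2,3) | pheromone: 2 8 0 0 0 / 2 0 0 0 0 / 0 0 0 14 0 / 0 0 0 0 0
t=2: a0@(2,3) a1@(2,3) a2@(0,1) a3@(0,1) a4@(0,1) a5@(2,3) a6@(2,3) a7@(0,1) a8@(0,1) a9@(2,3) | pheromone: 1 17 0 0 0 / 1 0 0 0 0 / 0 0 0 23 0 / 0 0 0 0 0
t=3: a0@(2,3) a1@(2,3) a2@(0,1) a3@(0,1) a4@(0,1) a5@(2,3) a6@(2,3) a7@(0,1) a8@(0,1) a9@(2,3) | pheromone: 0 26 0 0 0 / 0 0 0 0 0 / 0 0 0 32 0 / 0 0 0 0 0
t=4: a0@(2,3) a1@(2,3) a2@(0,1) a3@(0,1) a4@(0,1) a5@(2,3) a6@(2,3) a7@(0,1) a8@(0,1) a9@(2,3) | pheromone: 0 35 0 0 0 / 0 0 0 0 0 / 0 0 0 41 0 / 0 0 0 0 0
t=5: a0@(2,3) a1@(2,3) a2@(0,1) a3@(0,1) a4@(0,1) a5@(2,3) a6@(2,3) a7@(0,1) a8@(0,1) a9@(2,3) | pheromone: 0 44 0 0 0 / 0 0 0 0 0 / 0 0 0 50 0 / 0 0 0 0 0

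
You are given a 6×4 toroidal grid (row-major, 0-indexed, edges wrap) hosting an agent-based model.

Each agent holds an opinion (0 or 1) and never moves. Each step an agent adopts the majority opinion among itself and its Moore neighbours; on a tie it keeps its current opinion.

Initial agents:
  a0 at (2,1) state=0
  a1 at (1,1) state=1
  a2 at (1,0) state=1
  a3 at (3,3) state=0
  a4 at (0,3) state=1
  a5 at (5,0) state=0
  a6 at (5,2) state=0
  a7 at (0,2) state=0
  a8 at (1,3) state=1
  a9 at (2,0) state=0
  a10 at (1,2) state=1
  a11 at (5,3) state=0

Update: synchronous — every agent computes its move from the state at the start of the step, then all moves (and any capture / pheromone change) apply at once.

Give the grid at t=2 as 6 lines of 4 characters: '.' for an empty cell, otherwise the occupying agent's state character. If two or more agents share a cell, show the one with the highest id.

t=1: a0@(2,1):1 a1@(1,1):1 a2@(1,0):1 a3@(3,3):0 a4@(0,3):1 a5@(5,0):0 a6@(5,2):0 a7@(0,2):1 a8@(1,3):1 a9@(2,0):0 a10@(1,2):1 a11@(5,3):0
t=2: a0@(2,1):1 a1@(1,1):1 a2@(1,0):1 a3@(3,3):0 a4@(0,3):1 a5@(5,0):0 a6@(5,2):0 a7@(0,2):1 a8@(1,3):1 a9@(2,0):1 a10@(1,2):1 a11@(5,3):0

..11
1111
11..
...0
....
0.00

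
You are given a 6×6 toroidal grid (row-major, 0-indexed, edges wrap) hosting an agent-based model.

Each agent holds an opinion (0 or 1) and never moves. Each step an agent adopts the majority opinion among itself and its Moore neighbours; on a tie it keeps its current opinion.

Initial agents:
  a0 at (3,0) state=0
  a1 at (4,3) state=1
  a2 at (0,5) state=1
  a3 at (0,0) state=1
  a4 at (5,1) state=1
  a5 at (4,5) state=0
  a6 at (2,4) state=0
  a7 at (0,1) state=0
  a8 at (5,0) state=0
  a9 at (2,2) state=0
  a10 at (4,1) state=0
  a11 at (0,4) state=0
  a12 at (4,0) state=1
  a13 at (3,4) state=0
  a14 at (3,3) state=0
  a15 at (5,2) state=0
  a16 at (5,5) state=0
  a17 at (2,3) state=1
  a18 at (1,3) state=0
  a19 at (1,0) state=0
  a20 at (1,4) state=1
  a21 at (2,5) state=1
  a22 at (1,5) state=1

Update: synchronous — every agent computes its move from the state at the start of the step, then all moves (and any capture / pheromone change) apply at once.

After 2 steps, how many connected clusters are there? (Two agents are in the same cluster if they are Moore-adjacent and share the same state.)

2

t=1: a0@(3,0):0 a1@(4,3):0 a2@(0,5):1 a3@(0,0):1 a4@(5,1):0 a5@(4,5):0 a6@(2,4):0 a7@(0,1):0 a8@(5,0):0 a9@(2,2):0 a10@(4,1):0 a11@(0,4):0 a12@(4,0):0 a13@(3,4):0 a14@(3,3):0 a15@(5,2):0 a16@(5,5):0 a17@(2,3):0 a18@(1,3):0 a19@(1,0):1 a20@(1,4):1 a21@(2,5):0 a22@(1,5):1
t=2: a0@(3,0):0 a1@(4,3):0 a2@(0,5):1 a3@(0,0):1 a4@(5,1):0 a5@(4,5):0 a6@(2,4):0 a7@(0,1):0 a8@(5,0):0 a9@(2,2):0 a10@(4,1):0 a11@(0,4):0 a12@(4,0):0 a13@(3,4):0 a14@(3,3):0 a15@(5,2):0 a16@(5,5):0 a17@(2,3):0 a18@(1,3):0 a19@(1,0):1 a20@(1,4):0 a21@(2,5):0 a22@(1,5):1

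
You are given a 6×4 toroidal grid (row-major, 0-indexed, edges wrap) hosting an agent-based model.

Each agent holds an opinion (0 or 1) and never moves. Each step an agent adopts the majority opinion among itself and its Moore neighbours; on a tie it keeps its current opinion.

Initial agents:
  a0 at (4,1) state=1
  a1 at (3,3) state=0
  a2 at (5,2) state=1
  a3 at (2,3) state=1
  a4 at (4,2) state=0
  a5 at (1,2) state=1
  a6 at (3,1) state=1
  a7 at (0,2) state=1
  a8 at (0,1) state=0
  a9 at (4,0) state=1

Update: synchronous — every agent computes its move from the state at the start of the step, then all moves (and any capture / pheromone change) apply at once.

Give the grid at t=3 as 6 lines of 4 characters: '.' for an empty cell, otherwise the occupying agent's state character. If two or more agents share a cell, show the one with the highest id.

.11.
..1.
...1
.1.1
111.
..1.

t=1: a0@(4,1):1 a1@(3,3):0 a2@(5,2):1 a3@(2,3):1 a4@(4,2):1 a5@(1,2):1 a6@(3,1):1 a7@(0,2):1 a8@(0,1):1 a9@(4,0):1
t=2: a0@(4,1):1 a1@(3,3):1 a2@(5,2):1 a3@(2,3):1 a4@(4,2):1 a5@(1,2):1 a6@(3,1):1 a7@(0,2):1 a8@(0,1):1 a9@(4,0):1
t=3: (unchanged — steady state)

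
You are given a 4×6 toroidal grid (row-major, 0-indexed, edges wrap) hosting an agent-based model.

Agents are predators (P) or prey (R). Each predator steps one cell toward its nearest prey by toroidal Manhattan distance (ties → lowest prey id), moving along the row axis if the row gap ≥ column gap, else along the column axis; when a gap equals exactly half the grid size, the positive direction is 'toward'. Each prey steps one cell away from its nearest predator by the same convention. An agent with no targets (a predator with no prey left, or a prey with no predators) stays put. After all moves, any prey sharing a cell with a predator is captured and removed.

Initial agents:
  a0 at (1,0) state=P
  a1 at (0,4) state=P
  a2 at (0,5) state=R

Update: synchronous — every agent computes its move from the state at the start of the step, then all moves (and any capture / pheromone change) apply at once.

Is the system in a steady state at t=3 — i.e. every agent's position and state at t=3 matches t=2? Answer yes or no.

t=1: a0@(0,0):P a1@(0,5):P
t=2: (unchanged — steady state)

yes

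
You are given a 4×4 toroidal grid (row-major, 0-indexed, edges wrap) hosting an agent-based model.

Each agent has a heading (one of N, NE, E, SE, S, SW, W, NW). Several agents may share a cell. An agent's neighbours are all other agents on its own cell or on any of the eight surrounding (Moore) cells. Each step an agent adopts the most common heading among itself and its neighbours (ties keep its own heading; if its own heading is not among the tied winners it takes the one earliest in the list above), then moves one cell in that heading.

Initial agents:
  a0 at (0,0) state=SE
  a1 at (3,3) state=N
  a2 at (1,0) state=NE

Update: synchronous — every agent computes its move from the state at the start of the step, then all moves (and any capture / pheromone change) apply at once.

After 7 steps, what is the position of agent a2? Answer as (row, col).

(2, 3)

t=1: a0@(1,1):SE a1@(2,3):N a2@(0,1):NE
t=2: a0@(2,2):SE a1@(1,3):N a2@(3,2):NE
t=3: a0@(3,3):SE a1@(0,3):N a2@(2,3):NE
t=4: a0@(0,0):SE a1@(3,3):N a2@(1,0):NE
t=5: a0@(1,1):SE a1@(2,3):N a2@(0,1):NE
t=6: a0@(2,2):SE a1@(1,3):N a2@(3,2):NE
t=7: a0@(3,3):SE a1@(0,3):N a2@(2,3):NE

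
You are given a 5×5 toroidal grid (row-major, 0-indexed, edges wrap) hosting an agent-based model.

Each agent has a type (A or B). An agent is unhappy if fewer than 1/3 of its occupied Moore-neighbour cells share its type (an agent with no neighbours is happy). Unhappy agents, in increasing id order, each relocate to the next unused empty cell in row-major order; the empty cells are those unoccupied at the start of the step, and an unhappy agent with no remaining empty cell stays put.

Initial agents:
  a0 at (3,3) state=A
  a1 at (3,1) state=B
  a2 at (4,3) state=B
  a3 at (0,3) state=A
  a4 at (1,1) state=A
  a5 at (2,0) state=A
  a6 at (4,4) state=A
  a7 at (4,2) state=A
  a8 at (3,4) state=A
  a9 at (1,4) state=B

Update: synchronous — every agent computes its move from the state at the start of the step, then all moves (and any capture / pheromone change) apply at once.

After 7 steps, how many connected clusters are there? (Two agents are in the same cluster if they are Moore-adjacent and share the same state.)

2

t=1: a0@(3,3):A a1@(0,0):B a2@(0,1):B a3@(0,3):A a4@(1,1):A a5@(2,0):A a6@(4,4):A a7@(4,2):A a8@(3,4):A a9@(0,2):B
t=2: a0@(3,3):A a1@(0,0):B a2@(0,1):B a3@(0,3):A a4@(0,4):A a5@(2,0):A a6@(4,4):A a7@(4,2):A a8@(3,4):A a9@(1,0):B
t=3: (unchanged — steady state)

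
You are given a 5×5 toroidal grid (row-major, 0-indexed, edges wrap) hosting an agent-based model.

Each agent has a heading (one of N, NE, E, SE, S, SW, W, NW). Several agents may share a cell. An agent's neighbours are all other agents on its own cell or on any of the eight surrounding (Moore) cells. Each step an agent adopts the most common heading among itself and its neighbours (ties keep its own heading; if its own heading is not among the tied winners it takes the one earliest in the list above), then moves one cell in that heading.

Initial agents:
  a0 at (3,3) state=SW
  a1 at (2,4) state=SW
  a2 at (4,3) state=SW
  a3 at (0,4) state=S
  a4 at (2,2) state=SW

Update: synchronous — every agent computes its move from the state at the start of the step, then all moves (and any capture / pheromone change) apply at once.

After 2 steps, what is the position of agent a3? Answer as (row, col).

t=1: a0@(4,2):SW a1@(3,3):SW a2@(0,2):SW a3@(1,4):S a4@(3,1):SW
t=2: a0@(0,1):SW a1@(4,2):SW a2@(1,1):SW a3@(2,4):S a4@(4,0):SW

(2, 4)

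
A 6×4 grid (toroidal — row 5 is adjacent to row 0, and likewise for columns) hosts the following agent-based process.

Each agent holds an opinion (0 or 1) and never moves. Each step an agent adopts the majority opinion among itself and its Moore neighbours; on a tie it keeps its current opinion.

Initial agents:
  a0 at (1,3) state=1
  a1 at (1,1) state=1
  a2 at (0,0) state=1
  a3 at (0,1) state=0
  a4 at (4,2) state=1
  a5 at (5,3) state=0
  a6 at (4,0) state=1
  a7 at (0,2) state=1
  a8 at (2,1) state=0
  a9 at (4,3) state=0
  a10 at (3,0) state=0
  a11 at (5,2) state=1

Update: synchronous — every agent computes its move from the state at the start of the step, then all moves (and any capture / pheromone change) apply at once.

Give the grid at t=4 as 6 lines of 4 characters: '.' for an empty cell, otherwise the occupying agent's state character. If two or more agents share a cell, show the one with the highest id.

t=1: a0@(1,3):1 a1@(1,1):1 a2@(0,0):1 a3@(0,1):1 a4@(4,2):1 a5@(5,3):1 a6@(4,0):0 a7@(0,2):1 a8@(2,1):0 a9@(4,3):0 a10@(3,0):0 a11@(5,2):1
t=2: (unchanged — steady state)

111.
.1.1
.0..
0...
0.10
..11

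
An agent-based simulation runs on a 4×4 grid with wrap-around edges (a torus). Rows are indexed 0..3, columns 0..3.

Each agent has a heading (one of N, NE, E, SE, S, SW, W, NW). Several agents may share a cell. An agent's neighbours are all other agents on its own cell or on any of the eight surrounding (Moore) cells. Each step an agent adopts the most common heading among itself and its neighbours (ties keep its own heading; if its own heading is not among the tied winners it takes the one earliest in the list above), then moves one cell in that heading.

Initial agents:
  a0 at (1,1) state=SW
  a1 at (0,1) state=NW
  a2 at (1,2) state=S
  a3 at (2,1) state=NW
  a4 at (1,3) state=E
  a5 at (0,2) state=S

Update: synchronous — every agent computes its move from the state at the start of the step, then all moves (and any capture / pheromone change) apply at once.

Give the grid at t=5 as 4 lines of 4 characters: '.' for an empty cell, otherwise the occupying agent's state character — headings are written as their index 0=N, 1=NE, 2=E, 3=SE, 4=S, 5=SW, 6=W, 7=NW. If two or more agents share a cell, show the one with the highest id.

t=1: a0@(2,1):S a1@(1,1):S a2@(2,2):S a3@(1,0):NW a4@(2,3):S a5@(1,2):S
t=2: a0@(3,1):S a1@(2,1):S a2@(3,2):S a3@(2,0):S a4@(3,3):S a5@(2,2):S
t=3: a0@(0,1):S a1@(3,1):S a2@(0,2):S a3@(3,0):S a4@(0,3):S a5@(3,2):S
t=4: a0@(1,1):S a1@(0,1):S a2@(1,2):S a3@(0,0):S a4@(1,3):S a5@(0,2):S
t=5: a0@(2,1):S a1@(1,1):S a2@(2,2):S a3@(1,0):S a4@(2,3):S a5@(1,2):S

....
444.
.444
....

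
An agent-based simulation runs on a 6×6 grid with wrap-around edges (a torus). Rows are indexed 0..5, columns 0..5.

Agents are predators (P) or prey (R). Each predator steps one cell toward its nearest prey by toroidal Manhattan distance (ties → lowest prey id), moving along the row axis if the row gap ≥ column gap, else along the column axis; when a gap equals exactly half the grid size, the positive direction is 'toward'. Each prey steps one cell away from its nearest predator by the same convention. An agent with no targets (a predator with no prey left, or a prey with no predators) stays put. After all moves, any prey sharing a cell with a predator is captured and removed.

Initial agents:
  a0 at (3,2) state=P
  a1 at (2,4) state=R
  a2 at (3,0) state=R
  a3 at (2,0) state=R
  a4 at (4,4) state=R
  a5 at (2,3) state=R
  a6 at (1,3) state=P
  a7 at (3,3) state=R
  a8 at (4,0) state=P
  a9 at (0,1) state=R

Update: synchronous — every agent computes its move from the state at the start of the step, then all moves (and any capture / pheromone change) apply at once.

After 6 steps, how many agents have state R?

5

t=1: a0@(3,3):P a1@(3,4):R a2@(2,0):R a3@(1,0):R a4@(4,3):R a6@(2,3):P a7@(3,4):R a8@(3,0):P a9@(0,0):R
t=2: a0@(3,4):P a1@(3,5):R a2@(1,0):R a3@(0,0):R a4@(5,3):R a6@(3,3):P a7@(3,5):R a8@(2,0):P a9@(5,0):R
t=3: a0@(3,5):P a1@(3,0):R a2@(0,0):R a3@(5,0):R a4@(0,3):R a6@(3,4):P a7@(3,0):R a8@(1,0):P a9@(4,0):R
t=4: a0@(3,0):P a1@(3,1):R a2@(5,0):R a3@(4,0):R a4@(5,3):R a6@(3,5):P a7@(3,1):R a8@(0,0):P a9@(5,0):R
t=5: a0@(3,1):P a1@(3,2):R a2@(4,0):R a4@(0,3):R a6@(3,0):P a7@(3,2):R a8@(5,0):P a9@(4,0):R
t=6: a0@(3,2):P a1@(3,3):R a2@(5,0):R a4@(0,2):R a6@(4,0):P a7@(3,3):R a8@(4,0):P a9@(5,0):R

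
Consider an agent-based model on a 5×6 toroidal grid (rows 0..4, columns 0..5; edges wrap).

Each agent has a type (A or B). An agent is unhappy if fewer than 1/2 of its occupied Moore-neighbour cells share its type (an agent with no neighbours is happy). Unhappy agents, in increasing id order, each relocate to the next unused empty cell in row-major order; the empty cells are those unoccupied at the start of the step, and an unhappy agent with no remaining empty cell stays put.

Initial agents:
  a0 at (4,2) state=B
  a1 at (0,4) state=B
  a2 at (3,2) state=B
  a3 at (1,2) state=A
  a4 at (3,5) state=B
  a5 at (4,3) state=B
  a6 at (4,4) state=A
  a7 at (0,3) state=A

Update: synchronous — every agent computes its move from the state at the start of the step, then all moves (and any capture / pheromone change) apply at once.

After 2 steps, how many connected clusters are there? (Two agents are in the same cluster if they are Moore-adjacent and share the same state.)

t=1: a0@(4,2):B a1@(0,0):B a2@(3,2):B a3@(1,2):A a4@(0,1):B a5@(4,3):B a6@(0,2):A a7@(0,5):A
t=2: a0@(4,2):B a1@(0,0):B a2@(3,2):B a3@(1,2):A a4@(0,1):B a5@(4,3):B a6@(0,3):A a7@(0,4):A

2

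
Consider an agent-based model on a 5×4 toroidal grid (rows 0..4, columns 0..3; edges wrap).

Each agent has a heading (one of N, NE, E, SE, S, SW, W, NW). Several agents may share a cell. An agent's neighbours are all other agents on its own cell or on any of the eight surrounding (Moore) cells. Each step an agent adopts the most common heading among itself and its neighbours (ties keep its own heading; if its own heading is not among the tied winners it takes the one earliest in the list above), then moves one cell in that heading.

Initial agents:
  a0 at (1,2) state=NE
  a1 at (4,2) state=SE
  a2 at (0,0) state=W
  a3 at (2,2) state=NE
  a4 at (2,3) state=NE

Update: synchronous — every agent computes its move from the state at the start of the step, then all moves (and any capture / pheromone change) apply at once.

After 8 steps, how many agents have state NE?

5

t=1: a0@(0,3):NE a1@(0,3):SE a2@(0,3):W a3@(1,3):NE a4@(1,0):NE
t=2: a0@(4,0):NE a1@(4,0):NE a2@(4,0):NE a3@(0,0):NE a4@(0,1):NE
t=3: a0@(3,1):NE a1@(3,1):NE a2@(3,1):NE a3@(4,1):NE a4@(4,2):NE
t=4: a0@(2,2):NE a1@(2,2):NE a2@(2,2):NE a3@(3,2):NE a4@(3,3):NE
t=5: a0@(1,3):NE a1@(1,3):NE a2@(1,3):NE a3@(2,3):NE a4@(2,0):NE
t=6: a0@(0,0):NE a1@(0,0):NE a2@(0,0):NE a3@(1,0):NE a4@(1,1):NE
t=7: a0@(4,1):NE a1@(4,1):NE a2@(4,1):NE a3@(0,1):NE a4@(0,2):NE
t=8: a0@(3,2):NE a1@(3,2):NE a2@(3,2):NE a3@(4,2):NE a4@(4,3):NE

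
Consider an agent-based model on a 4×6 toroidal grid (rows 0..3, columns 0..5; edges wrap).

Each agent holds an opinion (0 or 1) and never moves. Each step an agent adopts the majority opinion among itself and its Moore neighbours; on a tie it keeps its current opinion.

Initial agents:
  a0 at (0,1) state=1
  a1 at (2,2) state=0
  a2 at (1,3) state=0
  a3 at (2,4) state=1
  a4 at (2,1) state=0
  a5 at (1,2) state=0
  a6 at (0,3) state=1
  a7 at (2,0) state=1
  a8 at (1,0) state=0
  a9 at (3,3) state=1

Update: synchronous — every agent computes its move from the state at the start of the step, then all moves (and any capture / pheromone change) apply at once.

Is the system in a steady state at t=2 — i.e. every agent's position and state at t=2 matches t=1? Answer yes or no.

t=1: a0@(0,1):0 a1@(2,2):0 a2@(1,3):0 a3@(2,4):1 a4@(2,1):0 a5@(1,2):0 a6@(0,3):1 a7@(2,0):0 a8@(1,0):0 a9@(3,3):1
t=2: (unchanged — steady state)

yes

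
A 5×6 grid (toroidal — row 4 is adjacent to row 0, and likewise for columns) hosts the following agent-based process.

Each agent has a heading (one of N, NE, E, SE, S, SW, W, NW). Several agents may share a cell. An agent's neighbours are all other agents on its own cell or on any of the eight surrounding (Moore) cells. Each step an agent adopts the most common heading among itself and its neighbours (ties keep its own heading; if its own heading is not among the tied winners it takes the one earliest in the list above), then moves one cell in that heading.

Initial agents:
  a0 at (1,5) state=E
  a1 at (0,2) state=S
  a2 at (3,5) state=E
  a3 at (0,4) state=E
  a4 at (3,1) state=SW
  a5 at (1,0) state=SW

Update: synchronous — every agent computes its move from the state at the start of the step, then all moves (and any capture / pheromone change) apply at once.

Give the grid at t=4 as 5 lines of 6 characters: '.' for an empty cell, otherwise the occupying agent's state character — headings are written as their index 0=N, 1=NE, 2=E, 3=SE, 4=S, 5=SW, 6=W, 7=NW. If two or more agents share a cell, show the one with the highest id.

..2...
...5..
..2...
...2..
...2..

t=1: a0@(1,0):E a1@(1,2):S a2@(3,0):E a3@(0,5):E a4@(4,0):SW a5@(2,5):SW
t=2: a0@(1,1):E a1@(2,2):S a2@(4,5):SW a3@(0,0):E a4@(4,1):E a5@(2,0):E
t=3: a0@(1,2):E a1@(3,2):S a2@(0,4):SW a3@(0,1):E a4@(4,2):E a5@(2,1):E
t=4: a0@(1,3):E a1@(3,3):E a2@(1,3):SW a3@(0,2):E a4@(4,3):E a5@(2,2):E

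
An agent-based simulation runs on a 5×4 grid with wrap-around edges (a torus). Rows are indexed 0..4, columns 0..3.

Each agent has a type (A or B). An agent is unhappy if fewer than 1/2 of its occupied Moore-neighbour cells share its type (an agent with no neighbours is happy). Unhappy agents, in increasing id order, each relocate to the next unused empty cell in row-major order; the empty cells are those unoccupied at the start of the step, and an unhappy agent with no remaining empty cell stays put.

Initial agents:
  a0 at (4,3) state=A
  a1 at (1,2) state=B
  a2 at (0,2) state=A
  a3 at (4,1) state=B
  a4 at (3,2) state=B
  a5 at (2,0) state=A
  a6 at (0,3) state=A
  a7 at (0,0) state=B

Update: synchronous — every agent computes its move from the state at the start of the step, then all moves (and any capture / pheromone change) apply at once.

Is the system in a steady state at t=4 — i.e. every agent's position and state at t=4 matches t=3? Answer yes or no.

t=1: a0@(4,3):A a1@(0,1):B a2@(0,2):A a3@(4,1):B a4@(3,2):B a5@(2,0):A a6@(0,3):A a7@(1,0):B
t=2: a0@(4,3):A a1@(0,1):B a2@(0,2):A a3@(4,1):B a4@(3,2):B a5@(0,0):A a6@(0,3):A a7@(1,1):B
t=3: a0@(4,3):A a1@(0,1):B a2@(1,0):A a3@(4,1):B a4@(3,2):B a5@(1,2):A a6@(0,3):A a7@(1,3):B
t=4: a0@(4,3):A a1@(0,0):B a2@(0,2):A a3@(4,1):B a4@(3,2):B a5@(1,1):A a6@(0,3):A a7@(2,0):B

no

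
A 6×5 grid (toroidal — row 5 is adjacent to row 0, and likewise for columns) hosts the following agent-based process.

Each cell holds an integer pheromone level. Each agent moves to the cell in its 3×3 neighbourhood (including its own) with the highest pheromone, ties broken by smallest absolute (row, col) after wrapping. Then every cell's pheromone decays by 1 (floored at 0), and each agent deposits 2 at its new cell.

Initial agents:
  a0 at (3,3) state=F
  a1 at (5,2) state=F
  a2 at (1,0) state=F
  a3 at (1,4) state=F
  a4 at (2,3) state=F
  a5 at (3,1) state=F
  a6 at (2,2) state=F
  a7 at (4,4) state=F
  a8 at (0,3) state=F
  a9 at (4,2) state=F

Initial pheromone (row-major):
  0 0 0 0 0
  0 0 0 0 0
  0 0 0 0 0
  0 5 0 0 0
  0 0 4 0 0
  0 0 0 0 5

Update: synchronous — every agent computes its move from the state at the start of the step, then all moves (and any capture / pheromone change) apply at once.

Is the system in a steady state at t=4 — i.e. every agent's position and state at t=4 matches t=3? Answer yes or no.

t=1: a0@(4,2) a1@(4,2) a2@(0,0) a3@(0,0) a4@(1,2) a5@(3,1) a6@(3,1) a7@(5,4) a8@(5,4) a9@(3,1) | pheromone: 4 0 0 0 0 / 0 0 2 0 0 / 0 0 0 0 0 / 0 10 0 0 0 / 0 0 7 0 0 / 0 0 0 0 8
t=2: a0@(3,1) a1@(3,1) a2@(5,4) a3@(5,4) a4@(1,2) a5@(3,1) a6@(3,1) a7@(5,4) a8@(5,4) a9@(3,1) | pheromone: 3 0 0 0 0 / 0 0 3 0 0 / 0 0 0 0 0 / 0 19 0 0 0 / 0 0 6 0 0 / 0 0 0 0 15
t=3: a0@(3,1) a1@(3,1) a2@(5,4) a3@(5,4) a4@(1,2) a5@(3,1) a6@(3,1) a7@(5,4) a8@(5,4) a9@(3,1) | pheromone: 2 0 0 0 0 / 0 0 4 0 0 / 0 0 0 0 0 / 0 28 0 0 0 / 0 0 5 0 0 / 0 0 0 0 22
t=4: a0@(3,1) a1@(3,1) a2@(5,4) a3@(5,4) a4@(1,2) a5@(3,1) a6@(3,1) a7@(5,4) a8@(5,4) a9@(3,1) | pheromone: 1 0 0 0 0 / 0 0 5 0 0 / 0 0 0 0 0 / 0 37 0 0 0 / 0 0 4 0 0 / 0 0 0 0 29

yes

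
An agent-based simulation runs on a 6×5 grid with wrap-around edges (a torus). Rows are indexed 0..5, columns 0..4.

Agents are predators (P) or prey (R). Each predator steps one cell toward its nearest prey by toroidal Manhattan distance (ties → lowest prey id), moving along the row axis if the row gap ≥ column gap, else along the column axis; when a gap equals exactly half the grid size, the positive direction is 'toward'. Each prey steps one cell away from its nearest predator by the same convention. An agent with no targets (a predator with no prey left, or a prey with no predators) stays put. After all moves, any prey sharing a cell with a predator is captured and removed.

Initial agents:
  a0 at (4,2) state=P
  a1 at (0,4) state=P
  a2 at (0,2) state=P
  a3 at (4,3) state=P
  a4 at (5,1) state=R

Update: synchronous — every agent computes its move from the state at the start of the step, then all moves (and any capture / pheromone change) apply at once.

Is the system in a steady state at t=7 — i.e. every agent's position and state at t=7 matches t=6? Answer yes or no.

yes

t=1: a0@(5,2):P a1@(0,0):P a2@(5,2):P a3@(4,2):P a4@(0,1):R
t=2: a0@(0,2):P a1@(0,1):P a2@(0,2):P a3@(5,2):P
t=3: (unchanged — steady state)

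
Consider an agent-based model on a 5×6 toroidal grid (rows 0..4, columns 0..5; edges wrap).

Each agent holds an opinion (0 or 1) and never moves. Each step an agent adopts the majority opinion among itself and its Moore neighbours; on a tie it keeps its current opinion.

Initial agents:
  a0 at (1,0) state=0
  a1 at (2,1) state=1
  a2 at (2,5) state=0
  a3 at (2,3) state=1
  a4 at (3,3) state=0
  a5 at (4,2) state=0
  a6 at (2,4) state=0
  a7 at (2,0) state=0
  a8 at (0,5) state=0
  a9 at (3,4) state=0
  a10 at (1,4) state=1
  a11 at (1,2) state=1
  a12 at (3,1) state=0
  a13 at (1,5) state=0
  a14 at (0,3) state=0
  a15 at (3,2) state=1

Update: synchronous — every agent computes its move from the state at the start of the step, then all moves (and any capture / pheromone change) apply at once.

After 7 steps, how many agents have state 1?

t=1: a0@(1,0):0 a1@(2,1):1 a2@(2,5):0 a3@(2,3):1 a4@(3,3):0 a5@(4,2):0 a6@(2,4):0 a7@(2,0):0 a8@(0,5):0 a9@(3,4):0 a10@(1,4):0 a11@(1,2):1 a12@(3,1):0 a13@(1,5):0 a14@(0,3):0 a15@(3,2):1
t=2: a0@(1,0):0 a1@(2,1):1 a2@(2,5):0 a3@(2,3):0 a4@(3,3):0 a5@(4,2):0 a6@(2,4):0 a7@(2,0):0 a8@(0,5):0 a9@(3,4):0 a10@(1,4):0 a11@(1,2):1 a12@(3,1):0 a13@(1,5):0 a14@(0,3):0 a15@(3,2):1
t=3: a0@(1,0):0 a1@(2,1):1 a2@(2,5):0 a3@(2,3):0 a4@(3,3):0 a5@(4,2):0 a6@(2,4):0 a7@(2,0):0 a8@(0,5):0 a9@(3,4):0 a10@(1,4):0 a11@(1,2):1 a12@(3,1):0 a13@(1,5):0 a14@(0,3):0 a15@(3,2):0
t=4: a0@(1,0):0 a1@(2,1):0 a2@(2,5):0 a3@(2,3):0 a4@(3,3):0 a5@(4,2):0 a6@(2,4):0 a7@(2,0):0 a8@(0,5):0 a9@(3,4):0 a10@(1,4):0 a11@(1,2):1 a12@(3,1):0 a13@(1,5):0 a14@(0,3):0 a15@(3,2):0
t=5: a0@(1,0):0 a1@(2,1):0 a2@(2,5):0 a3@(2,3):0 a4@(3,3):0 a5@(4,2):0 a6@(2,4):0 a7@(2,0):0 a8@(0,5):0 a9@(3,4):0 a10@(1,4):0 a11@(1,2):0 a12@(3,1):0 a13@(1,5):0 a14@(0,3):0 a15@(3,2):0
t=6: (unchanged — steady state)

0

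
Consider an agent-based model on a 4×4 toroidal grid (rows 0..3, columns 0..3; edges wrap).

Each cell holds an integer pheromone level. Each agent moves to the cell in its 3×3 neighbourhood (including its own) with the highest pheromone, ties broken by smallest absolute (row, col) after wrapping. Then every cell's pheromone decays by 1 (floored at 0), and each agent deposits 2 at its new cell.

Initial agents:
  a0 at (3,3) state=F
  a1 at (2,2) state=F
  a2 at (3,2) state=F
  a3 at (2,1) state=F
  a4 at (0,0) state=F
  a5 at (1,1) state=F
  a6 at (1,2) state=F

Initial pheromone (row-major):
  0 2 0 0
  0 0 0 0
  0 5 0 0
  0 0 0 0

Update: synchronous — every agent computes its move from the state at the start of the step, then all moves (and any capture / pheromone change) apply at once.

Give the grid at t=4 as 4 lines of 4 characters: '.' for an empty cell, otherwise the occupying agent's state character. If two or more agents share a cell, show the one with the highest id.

.F..
....
.F..
....

t=1: a0@(0,0) a1@(2,1) a2@(2,1) a3@(2,1) a4@(0,1) a5@(2,1) a6@(2,1) | pheromone: 2 3 0 0 / 0 0 0 0 / 0 14 0 0 / 0 0 0 0
t=2: a0@(0,1) a1@(2,1) a2@(2,1) a3@(2,1) a4@(0,1) a5@(2,1) a6@(2,1) | pheromone: 1 6 0 0 / 0 0 0 0 / 0 23 0 0 / 0 0 0 0
t=3: a0@(0,1) a1@(2,1) a2@(2,1) a3@(2,1) a4@(0,1) a5@(2,1) a6@(2,1) | pheromone: 0 9 0 0 / 0 0 0 0 / 0 32 0 0 / 0 0 0 0
t=4: a0@(0,1) a1@(2,1) a2@(2,1) a3@(2,1) a4@(0,1) a5@(2,1) a6@(2,1) | pheromone: 0 12 0 0 / 0 0 0 0 / 0 41 0 0 / 0 0 0 0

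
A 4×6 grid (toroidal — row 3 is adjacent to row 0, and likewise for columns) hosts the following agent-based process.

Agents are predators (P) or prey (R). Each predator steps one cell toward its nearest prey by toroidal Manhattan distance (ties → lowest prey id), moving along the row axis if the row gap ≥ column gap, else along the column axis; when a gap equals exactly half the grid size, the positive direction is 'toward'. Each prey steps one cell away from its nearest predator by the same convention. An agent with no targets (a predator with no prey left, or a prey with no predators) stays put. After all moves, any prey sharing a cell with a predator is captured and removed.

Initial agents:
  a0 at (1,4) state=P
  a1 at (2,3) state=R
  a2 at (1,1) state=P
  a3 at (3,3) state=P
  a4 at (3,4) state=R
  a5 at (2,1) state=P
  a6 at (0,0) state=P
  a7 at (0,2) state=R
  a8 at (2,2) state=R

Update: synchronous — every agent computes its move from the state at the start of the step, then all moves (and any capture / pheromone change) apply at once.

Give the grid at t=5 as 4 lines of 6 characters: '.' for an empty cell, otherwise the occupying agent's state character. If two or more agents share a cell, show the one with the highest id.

t=1: a0@(2,4):P a1@(1,3):R a2@(0,1):P a3@(2,3):P a4@(3,5):R a5@(2,2):P a6@(0,1):P a7@(3,2):R
t=2: a0@(1,4):P a1@(0,3):R a2@(3,1):P a3@(1,3):P a4@(0,5):R a5@(3,2):P a6@(3,1):P a7@(0,2):R
t=3: a0@(0,4):P a1@(3,3):R a2@(0,1):P a3@(0,3):P a4@(3,5):R a5@(0,2):P a6@(0,1):P a7@(1,2):R
t=4: a0@(3,4):P a1@(2,3):R a2@(1,1):P a3@(3,3):P a4@(2,5):R a5@(1,2):P a6@(1,1):P a7@(2,2):R
t=5: a0@(2,4):P a1@(1,3):R a2@(2,1):P a3@(2,3):P a4@(1,5):R a5@(2,2):P a6@(2,1):P a7@(3,2):R

......
...R.R
.PPPP.
..R...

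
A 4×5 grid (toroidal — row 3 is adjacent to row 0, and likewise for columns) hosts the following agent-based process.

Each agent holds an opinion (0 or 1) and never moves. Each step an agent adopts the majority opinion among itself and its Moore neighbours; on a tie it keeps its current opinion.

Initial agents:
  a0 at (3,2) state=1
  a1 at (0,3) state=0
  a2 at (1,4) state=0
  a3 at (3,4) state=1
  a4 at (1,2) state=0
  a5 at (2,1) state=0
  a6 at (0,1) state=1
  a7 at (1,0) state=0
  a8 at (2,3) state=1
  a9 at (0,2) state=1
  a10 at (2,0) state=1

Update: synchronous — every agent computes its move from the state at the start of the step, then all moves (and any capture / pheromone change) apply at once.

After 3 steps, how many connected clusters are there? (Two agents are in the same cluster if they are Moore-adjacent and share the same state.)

2

t=1: a0@(3,2):1 a1@(0,3):0 a2@(1,4):0 a3@(3,4):1 a4@(1,2):0 a5@(2,1):0 a6@(0,1):1 a7@(1,0):0 a8@(2,3):1 a9@(0,2):1 a10@(2,0):0
t=2: (unchanged — steady state)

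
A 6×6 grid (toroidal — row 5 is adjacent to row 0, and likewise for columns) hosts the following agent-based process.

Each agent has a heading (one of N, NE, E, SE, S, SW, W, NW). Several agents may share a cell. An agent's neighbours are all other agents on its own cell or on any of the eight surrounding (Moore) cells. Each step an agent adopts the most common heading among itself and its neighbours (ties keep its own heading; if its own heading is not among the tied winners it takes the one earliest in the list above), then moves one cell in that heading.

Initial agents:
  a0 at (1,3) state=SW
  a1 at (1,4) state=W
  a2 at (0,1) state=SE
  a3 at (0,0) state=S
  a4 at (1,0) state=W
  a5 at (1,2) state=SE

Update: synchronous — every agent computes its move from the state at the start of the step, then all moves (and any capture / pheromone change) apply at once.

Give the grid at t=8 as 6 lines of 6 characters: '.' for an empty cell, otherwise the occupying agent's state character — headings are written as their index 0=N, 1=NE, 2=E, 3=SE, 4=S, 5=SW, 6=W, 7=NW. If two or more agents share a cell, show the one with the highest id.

t=1: a0@(2,2):SW a1@(1,3):W a2@(1,2):SE a3@(1,0):S a4@(1,5):W a5@(2,3):SE
t=2: a0@(3,3):SE a1@(2,4):SE a2@(2,3):SE a3@(2,0):S a4@(1,4):W a5@(3,4):SE
t=3: a0@(4,4):SE a1@(3,5):SE a2@(3,4):SE a3@(3,0):S a4@(2,5):SE a5@(4,5):SE
t=4: a0@(5,5):SE a1@(4,0):SE a2@(4,5):SE a3@(4,1):SE a4@(3,0):SE a5@(5,0):SE
t=5: a0@(0,0):SE a1@(5,1):SE a2@(5,0):SE a3@(5,2):SE a4@(4,1):SE a5@(0,1):SE
t=6: a0@(1,1):SE a1@(0,2):SE a2@(0,1):SE a3@(0,3):SE a4@(5,2):SE a5@(1,2):SE
t=7: a0@(2,2):SE a1@(1,3):SE a2@(1,2):SE a3@(1,4):SE a4@(0,3):SE a5@(2,3):SE
t=8: a0@(3,3):SE a1@(2,4):SE a2@(2,3):SE a3@(2,5):SE a4@(1,4):SE a5@(3,4):SE

......
....3.
...333
...33.
......
......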